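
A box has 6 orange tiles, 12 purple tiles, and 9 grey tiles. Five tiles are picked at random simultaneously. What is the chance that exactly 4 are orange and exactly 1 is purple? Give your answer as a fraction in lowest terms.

Unordered draws without replacement: count favorable combinations over C(27,5).
Favorable = C(6,4) · C(12,1) · C(9,0) = 180; total = C(27,5) = 80730.
P = 180/80730 = 2/897 ≈ 0.0022.

2/897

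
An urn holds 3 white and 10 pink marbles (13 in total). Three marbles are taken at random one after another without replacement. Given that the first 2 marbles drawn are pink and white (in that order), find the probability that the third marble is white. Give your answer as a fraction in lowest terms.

2/11

After removing 1 white, 1 pink, the urn has 2 white out of 11 remaining.
P(third is white | given) = 2/11 ≈ 0.1818.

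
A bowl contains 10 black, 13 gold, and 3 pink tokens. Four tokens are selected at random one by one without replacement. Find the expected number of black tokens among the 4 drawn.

By linearity of expectation, E[X] = Σ P(draw i is black); by symmetry each draw (even without replacement) has P(black) = 10/26.
E[X] = 4 · 10/26 = 20/13 ≈ 1.5385.

20/13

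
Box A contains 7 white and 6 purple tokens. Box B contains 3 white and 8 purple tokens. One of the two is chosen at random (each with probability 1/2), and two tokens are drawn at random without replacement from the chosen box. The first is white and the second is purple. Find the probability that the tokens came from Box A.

385/697

P(E | Box A) = 7/26; P(E | Box B) = 12/55.
P(E) = 1/2·7/26 + 1/2·12/55 = 697/2860.
By Bayes' rule, P(Box A | E) = 7/52 / 697/2860 = 385/697 ≈ 0.5524.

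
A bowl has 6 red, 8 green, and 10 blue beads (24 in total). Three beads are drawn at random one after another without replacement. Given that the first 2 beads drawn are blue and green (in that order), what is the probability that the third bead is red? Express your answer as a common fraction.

3/11

After removing 1 green, 1 blue, the bowl has 6 red out of 22 remaining.
P(third is red | given) = 6/22 = 3/11 ≈ 0.2727.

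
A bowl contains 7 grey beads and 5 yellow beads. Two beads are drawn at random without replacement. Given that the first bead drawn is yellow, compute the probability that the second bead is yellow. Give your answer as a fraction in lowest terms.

4/11

After removing 1 yellow, the bowl has 4 yellow out of 11 remaining.
P(second is yellow | given) = 4/11 ≈ 0.3636.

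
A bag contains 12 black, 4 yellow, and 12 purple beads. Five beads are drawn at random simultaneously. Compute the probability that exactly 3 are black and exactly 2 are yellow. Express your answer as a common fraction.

Unordered draws without replacement: count favorable combinations over C(28,5).
Favorable = C(12,3) · C(4,2) · C(12,0) = 1320; total = C(28,5) = 98280.
P = 1320/98280 = 11/819 ≈ 0.0134.

11/819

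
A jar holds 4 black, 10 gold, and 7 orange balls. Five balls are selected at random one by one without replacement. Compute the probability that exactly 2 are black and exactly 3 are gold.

80/2261

Unordered draws without replacement: count favorable combinations over C(21,5).
Favorable = C(4,2) · C(10,3) · C(7,0) = 720; total = C(21,5) = 20349.
P = 720/20349 = 80/2261 ≈ 0.0354.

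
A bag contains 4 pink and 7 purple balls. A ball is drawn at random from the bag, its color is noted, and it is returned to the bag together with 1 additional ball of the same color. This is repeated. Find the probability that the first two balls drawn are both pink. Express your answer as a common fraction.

5/33

After a pink draw the bag holds 5 pink out of 12.
P = (4/11)·(5/12) = 5/33 ≈ 0.1515.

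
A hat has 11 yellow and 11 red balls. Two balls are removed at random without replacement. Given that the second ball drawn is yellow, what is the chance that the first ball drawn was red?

11/21

P(first=red and the second ball drawn is yellow) = (11/22)·(11/21) = 11/42.
P(the second ball drawn is yellow) = Σ over first color = 5/21 + 11/42 = 1/2.
By Bayes, P(first=red | the second ball drawn is yellow) = 11/42 / 1/2 = 11/21 ≈ 0.5238.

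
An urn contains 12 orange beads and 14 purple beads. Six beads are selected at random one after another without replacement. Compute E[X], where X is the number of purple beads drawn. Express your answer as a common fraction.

42/13

By linearity of expectation, E[X] = Σ P(draw i is purple); by symmetry each draw (even without replacement) has P(purple) = 14/26.
E[X] = 6 · 14/26 = 42/13 ≈ 3.2308.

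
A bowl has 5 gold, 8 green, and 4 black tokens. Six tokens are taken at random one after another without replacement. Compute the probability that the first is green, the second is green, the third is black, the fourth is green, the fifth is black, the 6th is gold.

1/442

Multiply the conditional probability of each draw in order, without replacement, so each draw removes one from its color and from the total.
P = (8/17) · (7/16) · (4/15) · (6/14) · (3/13) · (5/12) = 1/442 ≈ 0.0023.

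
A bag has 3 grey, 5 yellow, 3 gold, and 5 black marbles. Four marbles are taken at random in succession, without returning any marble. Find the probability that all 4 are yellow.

Unordered draws without replacement: count favorable combinations over C(16,4).
Favorable = C(3,0) · C(5,4) · C(3,0) · C(5,0) = 5; total = C(16,4) = 1820.
P = 5/1820 = 1/364 ≈ 0.0027.

1/364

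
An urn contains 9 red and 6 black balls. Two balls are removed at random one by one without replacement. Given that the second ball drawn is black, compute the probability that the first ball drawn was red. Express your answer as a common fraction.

9/14

P(first=red and the second ball drawn is black) = (9/15)·(6/14) = 9/35.
P(the second ball drawn is black) = Σ over first color = 9/35 + 1/7 = 2/5.
By Bayes, P(first=red | the second ball drawn is black) = 9/35 / 2/5 = 9/14 ≈ 0.6429.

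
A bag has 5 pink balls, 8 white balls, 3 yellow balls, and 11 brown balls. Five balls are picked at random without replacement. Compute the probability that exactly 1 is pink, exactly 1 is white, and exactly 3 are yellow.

4/8073

Unordered draws without replacement: count favorable combinations over C(27,5).
Favorable = C(5,1) · C(8,1) · C(3,3) · C(11,0) = 40; total = C(27,5) = 80730.
P = 40/80730 = 4/8073 ≈ 0.0005.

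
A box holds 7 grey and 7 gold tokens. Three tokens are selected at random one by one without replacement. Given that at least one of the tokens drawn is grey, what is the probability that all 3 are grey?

5/47

P(all 3 grey) = C(7,3)/C(14,3) = 5/52; P(at least one grey) = 1 − C(7,3)/C(14,3) = 47/52.
Since 'all 3 grey' ⊆ 'at least one grey', P(all 3 | at least one) = 5/52 / 47/52 = 5/47 ≈ 0.1064.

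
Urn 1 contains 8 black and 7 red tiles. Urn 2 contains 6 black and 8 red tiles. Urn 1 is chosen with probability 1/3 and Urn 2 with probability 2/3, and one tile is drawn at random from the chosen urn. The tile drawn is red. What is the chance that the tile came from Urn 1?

P(red | Urn 1) = 7/15; P(red | Urn 2) = 4/7.
P(red) = 1/3·7/15 + 2/3·4/7 = 169/315.
By Bayes' rule, P(Urn 1 | red) = 7/45 / 169/315 = 49/169 ≈ 0.2899.

49/169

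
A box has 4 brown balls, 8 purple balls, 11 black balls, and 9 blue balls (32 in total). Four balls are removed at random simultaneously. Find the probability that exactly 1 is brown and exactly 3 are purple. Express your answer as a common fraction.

Unordered draws without replacement: count favorable combinations over C(32,4).
Favorable = C(4,1) · C(8,3) · C(11,0) · C(9,0) = 224; total = C(32,4) = 35960.
P = 224/35960 = 28/4495 ≈ 0.0062.

28/4495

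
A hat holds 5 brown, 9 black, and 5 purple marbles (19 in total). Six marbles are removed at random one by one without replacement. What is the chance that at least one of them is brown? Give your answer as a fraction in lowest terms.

1149/1292

Use the complement: P(at least one brown) = 1 − P(no brown).
P(none) = C(14,6)/C(19,6) = 3003/27132.
So P = 1 − 3003/27132 = 1149/1292 ≈ 0.8893.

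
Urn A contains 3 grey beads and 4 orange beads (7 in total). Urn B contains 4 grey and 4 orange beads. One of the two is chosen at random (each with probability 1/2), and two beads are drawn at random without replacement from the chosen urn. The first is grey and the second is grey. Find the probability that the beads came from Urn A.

2/5

P(E | Urn A) = 1/7; P(E | Urn B) = 3/14.
P(E) = 1/2·1/7 + 1/2·3/14 = 5/28.
By Bayes' rule, P(Urn A | E) = 1/14 / 5/28 = 2/5 ≈ 0.4000.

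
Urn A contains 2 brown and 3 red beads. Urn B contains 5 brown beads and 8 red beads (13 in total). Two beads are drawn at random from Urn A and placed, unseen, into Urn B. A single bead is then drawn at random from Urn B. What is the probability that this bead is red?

Condition on how many of the transferred beads are red (from Urn A: 3 red of 5; then Urn B has 15 total).
  0 red: C(3,0)C(2,2)/C(5,2) = 1/10; then P = 8/15
  1 red: C(3,1)C(2,1)/C(5,2) = 3/5; then P = 9/15
  2 red: C(3,2)C(2,0)/C(5,2) = 3/10; then P = 10/15
P(red from Urn B) = 46/75 ≈ 0.6133.

46/75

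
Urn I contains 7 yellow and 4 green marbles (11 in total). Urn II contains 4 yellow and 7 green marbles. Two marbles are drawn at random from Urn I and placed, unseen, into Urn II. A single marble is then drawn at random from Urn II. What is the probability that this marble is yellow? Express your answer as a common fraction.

58/143

Condition on how many of the transferred marbles are yellow (from Urn I: 7 yellow of 11; then Urn II has 13 total).
  0 yellow: C(7,0)C(4,2)/C(11,2) = 6/55; then P = 4/13
  1 yellow: C(7,1)C(4,1)/C(11,2) = 28/55; then P = 5/13
  2 yellow: C(7,2)C(4,0)/C(11,2) = 21/55; then P = 6/13
P(yellow from Urn II) = 58/143 ≈ 0.4056.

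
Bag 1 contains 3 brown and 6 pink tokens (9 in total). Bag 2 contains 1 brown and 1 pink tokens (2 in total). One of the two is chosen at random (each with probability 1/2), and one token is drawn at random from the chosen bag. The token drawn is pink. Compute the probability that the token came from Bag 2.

P(pink | Bag 1) = 2/3; P(pink | Bag 2) = 1/2.
P(pink) = 1/2·2/3 + 1/2·1/2 = 7/12.
By Bayes' rule, P(Bag 2 | pink) = 1/4 / 7/12 = 3/7 ≈ 0.4286.

3/7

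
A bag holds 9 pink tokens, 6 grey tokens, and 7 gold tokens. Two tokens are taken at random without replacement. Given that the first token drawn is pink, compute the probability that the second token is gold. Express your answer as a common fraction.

After removing 1 pink, the bag has 7 gold out of 21 remaining.
P(second is gold | given) = 7/21 = 1/3 ≈ 0.3333.

1/3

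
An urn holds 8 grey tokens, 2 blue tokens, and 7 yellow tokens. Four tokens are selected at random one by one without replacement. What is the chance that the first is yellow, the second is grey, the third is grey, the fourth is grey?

7/170

Multiply the conditional probability of each draw in order, without replacement, so each draw removes one from its color and from the total.
P = (7/17) · (8/16) · (7/15) · (6/14) = 7/170 ≈ 0.0412.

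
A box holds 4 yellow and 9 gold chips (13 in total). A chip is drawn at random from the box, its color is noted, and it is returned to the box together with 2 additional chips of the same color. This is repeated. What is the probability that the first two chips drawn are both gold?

After a gold draw the box holds 11 gold out of 15.
P = (9/13)·(11/15) = 33/65 ≈ 0.5077.

33/65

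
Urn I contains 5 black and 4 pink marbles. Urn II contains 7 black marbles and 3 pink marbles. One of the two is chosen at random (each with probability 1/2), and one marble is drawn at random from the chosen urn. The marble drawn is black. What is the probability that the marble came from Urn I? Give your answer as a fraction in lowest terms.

50/113

P(black | Urn I) = 5/9; P(black | Urn II) = 7/10.
P(black) = 1/2·5/9 + 1/2·7/10 = 113/180.
By Bayes' rule, P(Urn I | black) = 5/18 / 113/180 = 50/113 ≈ 0.4425.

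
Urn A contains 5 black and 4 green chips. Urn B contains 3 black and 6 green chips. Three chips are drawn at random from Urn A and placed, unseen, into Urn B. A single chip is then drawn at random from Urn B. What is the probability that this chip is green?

11/18

Condition on how many of the transferred chips are green (from Urn A: 4 green of 9; then Urn B has 12 total).
  0 green: C(4,0)C(5,3)/C(9,3) = 5/42; then P = 6/12
  1 green: C(4,1)C(5,2)/C(9,3) = 10/21; then P = 7/12
  2 green: C(4,2)C(5,1)/C(9,3) = 5/14; then P = 8/12
  3 green: C(4,3)C(5,0)/C(9,3) = 1/21; then P = 9/12
P(green from Urn B) = 11/18 ≈ 0.6111.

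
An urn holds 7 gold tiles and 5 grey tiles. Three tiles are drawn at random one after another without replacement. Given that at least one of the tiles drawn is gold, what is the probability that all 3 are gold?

P(all 3 gold) = C(7,3)/C(12,3) = 7/44; P(at least one gold) = 1 − C(5,3)/C(12,3) = 21/22.
Since 'all 3 gold' ⊆ 'at least one gold', P(all 3 | at least one) = 7/44 / 21/22 = 1/6 ≈ 0.1667.

1/6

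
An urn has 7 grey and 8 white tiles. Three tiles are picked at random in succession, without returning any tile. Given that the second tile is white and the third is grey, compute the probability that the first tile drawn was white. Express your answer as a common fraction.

7/13

P(first=white and the second tile is white and the third is grey) = (8/15)·(7/14)·(7/13) = 28/195.
P(E) = Σ over first color = 8/65 + 28/195 = 4/15.
By Bayes, P(first=white | E) = 28/195 / 4/15 = 7/13 ≈ 0.5385.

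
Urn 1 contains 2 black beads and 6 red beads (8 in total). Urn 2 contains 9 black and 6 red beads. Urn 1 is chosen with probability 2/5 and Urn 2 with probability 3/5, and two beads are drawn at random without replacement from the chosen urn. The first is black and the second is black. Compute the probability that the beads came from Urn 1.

5/77

P(E | Urn 1) = 1/28; P(E | Urn 2) = 12/35.
P(E) = 2/5·1/28 + 3/5·12/35 = 11/50.
By Bayes' rule, P(Urn 1 | E) = 1/70 / 11/50 = 5/77 ≈ 0.0649.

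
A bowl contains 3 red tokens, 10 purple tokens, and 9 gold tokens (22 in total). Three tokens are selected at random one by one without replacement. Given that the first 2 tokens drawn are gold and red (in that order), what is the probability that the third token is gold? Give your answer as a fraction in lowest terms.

2/5

After removing 1 red, 1 gold, the bowl has 8 gold out of 20 remaining.
P(third is gold | given) = 8/20 = 2/5 ≈ 0.4000.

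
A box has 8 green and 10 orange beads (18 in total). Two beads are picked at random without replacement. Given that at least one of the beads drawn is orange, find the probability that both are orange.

P(both orange) = C(10,2)/C(18,2) = 5/17; P(at least one orange) = 1 − C(8,2)/C(18,2) = 125/153.
Since 'both orange' ⊆ 'at least one orange', P(both | at least one) = 5/17 / 125/153 = 9/25 ≈ 0.3600.

9/25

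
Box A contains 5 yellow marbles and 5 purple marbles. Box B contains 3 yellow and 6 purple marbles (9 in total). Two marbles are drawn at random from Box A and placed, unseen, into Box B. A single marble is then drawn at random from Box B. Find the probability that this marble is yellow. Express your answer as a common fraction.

4/11

Condition on how many of the transferred marbles are yellow (from Box A: 5 yellow of 10; then Box B has 11 total).
  0 yellow: C(5,0)C(5,2)/C(10,2) = 2/9; then P = 3/11
  1 yellow: C(5,1)C(5,1)/C(10,2) = 5/9; then P = 4/11
  2 yellow: C(5,2)C(5,0)/C(10,2) = 2/9; then P = 5/11
P(yellow from Box B) = 4/11 ≈ 0.3636.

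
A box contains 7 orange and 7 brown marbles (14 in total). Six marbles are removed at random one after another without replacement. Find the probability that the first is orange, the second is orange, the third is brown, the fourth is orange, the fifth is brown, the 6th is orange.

7/429

Multiply the conditional probability of each draw in order, without replacement, so each draw removes one from its color and from the total.
P = (7/14) · (6/13) · (7/12) · (5/11) · (6/10) · (4/9) = 7/429 ≈ 0.0163.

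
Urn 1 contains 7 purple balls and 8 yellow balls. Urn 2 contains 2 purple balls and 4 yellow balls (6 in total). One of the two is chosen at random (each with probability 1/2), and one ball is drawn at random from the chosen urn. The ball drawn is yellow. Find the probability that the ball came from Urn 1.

4/9

P(yellow | Urn 1) = 8/15; P(yellow | Urn 2) = 2/3.
P(yellow) = 1/2·8/15 + 1/2·2/3 = 3/5.
By Bayes' rule, P(Urn 1 | yellow) = 4/15 / 3/5 = 4/9 ≈ 0.4444.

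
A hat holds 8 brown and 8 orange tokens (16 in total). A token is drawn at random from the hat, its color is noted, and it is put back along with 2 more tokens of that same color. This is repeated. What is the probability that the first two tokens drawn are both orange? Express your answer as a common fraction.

After a orange draw the hat holds 10 orange out of 18.
P = (8/16)·(10/18) = 5/18 ≈ 0.2778.

5/18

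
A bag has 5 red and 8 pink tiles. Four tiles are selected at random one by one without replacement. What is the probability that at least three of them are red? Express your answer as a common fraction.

Sum the hypergeometric tail for j = 3,…,4 red tiles.
Favorable = C(5,3)·C(8,1) + C(5,4)·C(8,0) = 85; total = C(13,4) = 715.
P = 85/715 = 17/143 ≈ 0.1189.

17/143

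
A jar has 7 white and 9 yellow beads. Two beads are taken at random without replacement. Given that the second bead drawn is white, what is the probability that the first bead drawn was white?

2/5

P(first=white and the second bead drawn is white) = (7/16)·(6/15) = 7/40.
P(the second bead drawn is white) = Σ over first color = 7/40 + 21/80 = 7/16.
By Bayes, P(first=white | the second bead drawn is white) = 7/40 / 7/16 = 2/5 ≈ 0.4000.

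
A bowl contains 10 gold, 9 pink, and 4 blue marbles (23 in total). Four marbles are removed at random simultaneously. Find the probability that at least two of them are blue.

1103/8855

Sum the hypergeometric tail for j = 2,…,4 blue marbles.
Favorable = C(4,2)·C(19,2) + C(4,3)·C(19,1) + C(4,4)·C(19,0) = 1103; total = C(23,4) = 8855.
P = 1103/8855 = 1103/8855 ≈ 0.1246.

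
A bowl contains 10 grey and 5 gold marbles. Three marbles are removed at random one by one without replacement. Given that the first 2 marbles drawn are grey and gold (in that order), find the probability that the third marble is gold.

After removing 1 grey, 1 gold, the bowl has 4 gold out of 13 remaining.
P(third is gold | given) = 4/13 ≈ 0.3077.

4/13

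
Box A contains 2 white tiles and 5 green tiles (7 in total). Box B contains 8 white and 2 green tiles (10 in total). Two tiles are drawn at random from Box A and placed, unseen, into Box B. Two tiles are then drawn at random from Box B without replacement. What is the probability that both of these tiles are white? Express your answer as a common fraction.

685/1386

Condition on how many of the transferred tiles are white (from Box A: 2 white of 7; then Box B has 12 total).
  0 white: C(2,0)C(5,2)/C(7,2) = 10/21; then P = C(8,2)/C(12,2) = 14/33
  1 white: C(2,1)C(5,1)/C(7,2) = 10/21; then P = C(9,2)/C(12,2) = 6/11
  2 white: C(2,2)C(5,0)/C(7,2) = 1/21; then P = C(10,2)/C(12,2) = 15/22
P(both white) = 685/1386 ≈ 0.4942.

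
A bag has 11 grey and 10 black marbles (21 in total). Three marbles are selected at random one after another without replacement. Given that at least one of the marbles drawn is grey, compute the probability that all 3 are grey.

P(all 3 grey) = C(11,3)/C(21,3) = 33/266; P(at least one grey) = 1 − C(10,3)/C(21,3) = 121/133.
Since 'all 3 grey' ⊆ 'at least one grey', P(all 3 | at least one) = 33/266 / 121/133 = 3/22 ≈ 0.1364.

3/22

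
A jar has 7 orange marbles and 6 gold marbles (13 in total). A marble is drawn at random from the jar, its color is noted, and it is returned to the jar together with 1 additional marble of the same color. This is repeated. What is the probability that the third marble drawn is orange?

7/13

Sum over the four possibilities for the first two draws (orange/not-orange each), tracking how the orange count and total change by +1 per draw.
P(third is orange) = 7/13 ≈ 0.5385. (In a Pólya urn every draw has the same marginal probability 7/13.)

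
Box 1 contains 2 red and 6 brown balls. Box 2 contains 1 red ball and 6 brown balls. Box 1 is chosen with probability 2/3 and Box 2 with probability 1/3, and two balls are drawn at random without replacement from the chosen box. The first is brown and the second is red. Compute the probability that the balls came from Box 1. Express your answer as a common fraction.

P(E | Box 1) = 3/14; P(E | Box 2) = 1/7.
P(E) = 2/3·3/14 + 1/3·1/7 = 4/21.
By Bayes' rule, P(Box 1 | E) = 1/7 / 4/21 = 3/4 ≈ 0.7500.

3/4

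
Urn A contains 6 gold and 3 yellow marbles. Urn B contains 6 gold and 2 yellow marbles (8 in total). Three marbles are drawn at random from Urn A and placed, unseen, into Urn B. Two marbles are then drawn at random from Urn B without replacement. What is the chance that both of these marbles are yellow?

Condition on how many of the transferred marbles are yellow (from Urn A: 3 yellow of 9; then Urn B has 11 total).
  0 yellow: C(3,0)C(6,3)/C(9,3) = 5/21; then P = C(2,2)/C(11,2) = 1/55
  1 yellow: C(3,1)C(6,2)/C(9,3) = 15/28; then P = C(3,2)/C(11,2) = 3/55
  2 yellow: C(3,2)C(6,1)/C(9,3) = 3/14; then P = C(4,2)/C(11,2) = 6/55
  3 yellow: C(3,3)C(6,0)/C(9,3) = 1/84; then P = C(5,2)/C(11,2) = 2/11
P(both yellow) = 13/220 ≈ 0.0591.

13/220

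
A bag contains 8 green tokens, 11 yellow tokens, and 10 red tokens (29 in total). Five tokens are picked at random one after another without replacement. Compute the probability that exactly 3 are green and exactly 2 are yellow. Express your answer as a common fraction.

88/3393

Unordered draws without replacement: count favorable combinations over C(29,5).
Favorable = C(8,3) · C(11,2) · C(10,0) = 3080; total = C(29,5) = 118755.
P = 3080/118755 = 88/3393 ≈ 0.0259.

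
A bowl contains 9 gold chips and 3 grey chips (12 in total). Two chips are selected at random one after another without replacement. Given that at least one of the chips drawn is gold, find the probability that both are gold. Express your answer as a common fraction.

P(both gold) = C(9,2)/C(12,2) = 6/11; P(at least one gold) = 1 − C(3,2)/C(12,2) = 21/22.
Since 'both gold' ⊆ 'at least one gold', P(both | at least one) = 6/11 / 21/22 = 4/7 ≈ 0.5714.

4/7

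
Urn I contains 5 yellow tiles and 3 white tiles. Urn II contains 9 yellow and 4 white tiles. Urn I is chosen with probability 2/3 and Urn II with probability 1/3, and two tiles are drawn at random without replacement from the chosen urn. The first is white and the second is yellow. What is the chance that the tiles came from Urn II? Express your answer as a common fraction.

28/93

P(E | Urn I) = 15/56; P(E | Urn II) = 3/13.
P(E) = 2/3·15/56 + 1/3·3/13 = 93/364.
By Bayes' rule, P(Urn II | E) = 1/13 / 93/364 = 28/93 ≈ 0.3011.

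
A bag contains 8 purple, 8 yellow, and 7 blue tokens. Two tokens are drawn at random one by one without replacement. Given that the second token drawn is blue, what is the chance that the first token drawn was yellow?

P(first=yellow and the second token drawn is blue) = (8/23)·(7/22) = 28/253.
P(the second token drawn is blue) = Σ over first color = 28/253 + 28/253 + 21/253 = 7/23.
By Bayes, P(first=yellow | the second token drawn is blue) = 28/253 / 7/23 = 4/11 ≈ 0.3636.

4/11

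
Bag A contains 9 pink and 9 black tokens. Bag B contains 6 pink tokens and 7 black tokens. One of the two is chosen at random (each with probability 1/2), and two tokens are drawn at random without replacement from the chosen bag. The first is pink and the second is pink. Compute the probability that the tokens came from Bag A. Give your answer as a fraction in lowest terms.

P(E | Bag A) = 4/17; P(E | Bag B) = 5/26.
P(E) = 1/2·4/17 + 1/2·5/26 = 189/884.
By Bayes' rule, P(Bag A | E) = 2/17 / 189/884 = 104/189 ≈ 0.5503.

104/189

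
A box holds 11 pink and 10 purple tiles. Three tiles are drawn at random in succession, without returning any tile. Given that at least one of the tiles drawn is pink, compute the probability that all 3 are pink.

3/22

P(all 3 pink) = C(11,3)/C(21,3) = 33/266; P(at least one pink) = 1 − C(10,3)/C(21,3) = 121/133.
Since 'all 3 pink' ⊆ 'at least one pink', P(all 3 | at least one) = 33/266 / 121/133 = 3/22 ≈ 0.1364.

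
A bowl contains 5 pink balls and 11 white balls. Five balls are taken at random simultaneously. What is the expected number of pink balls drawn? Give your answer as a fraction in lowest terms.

25/16

By linearity of expectation, E[X] = Σ P(draw i is pink); by symmetry each draw (even without replacement) has P(pink) = 5/16.
E[X] = 5 · 5/16 = 25/16 ≈ 1.5625.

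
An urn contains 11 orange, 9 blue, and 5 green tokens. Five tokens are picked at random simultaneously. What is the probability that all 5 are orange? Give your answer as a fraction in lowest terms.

1/115

Unordered draws without replacement: count favorable combinations over C(25,5).
Favorable = C(11,5) · C(9,0) · C(5,0) = 462; total = C(25,5) = 53130.
P = 462/53130 = 1/115 ≈ 0.0087.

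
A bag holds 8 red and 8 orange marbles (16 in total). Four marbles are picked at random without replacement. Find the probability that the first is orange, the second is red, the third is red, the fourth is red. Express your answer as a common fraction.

4/65

Multiply the conditional probability of each draw in order, without replacement, so each draw removes one from its color and from the total.
P = (8/16) · (8/15) · (7/14) · (6/13) = 4/65 ≈ 0.0615.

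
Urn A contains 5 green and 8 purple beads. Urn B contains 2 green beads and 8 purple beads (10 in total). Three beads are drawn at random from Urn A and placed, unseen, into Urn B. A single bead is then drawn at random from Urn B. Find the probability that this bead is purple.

Condition on how many of the transferred beads are purple (from Urn A: 8 purple of 13; then Urn B has 13 total).
  0 purple: C(8,0)C(5,3)/C(13,3) = 5/143; then P = 8/13
  1 purple: C(8,1)C(5,2)/C(13,3) = 40/143; then P = 9/13
  2 purple: C(8,2)C(5,1)/C(13,3) = 70/143; then P = 10/13
  3 purple: C(8,3)C(5,0)/C(13,3) = 28/143; then P = 11/13
P(purple from Urn B) = 128/169 ≈ 0.7574.

128/169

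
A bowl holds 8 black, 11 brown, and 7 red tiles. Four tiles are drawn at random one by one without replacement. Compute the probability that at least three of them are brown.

561/2990

Sum the hypergeometric tail for j = 3,…,4 brown tiles.
Favorable = C(11,3)·C(15,1) + C(11,4)·C(15,0) = 2805; total = C(26,4) = 14950.
P = 2805/14950 = 561/2990 ≈ 0.1876.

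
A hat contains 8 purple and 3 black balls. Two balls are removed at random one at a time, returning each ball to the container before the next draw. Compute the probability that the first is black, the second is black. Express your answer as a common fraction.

9/121

Multiply the conditional probability of each draw in order, with replacement (the composition resets each draw).
P = (3/11) · (3/11) = 9/121 ≈ 0.0744.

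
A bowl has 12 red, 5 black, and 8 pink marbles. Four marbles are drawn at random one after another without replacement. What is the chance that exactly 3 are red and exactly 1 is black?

Unordered draws without replacement: count favorable combinations over C(25,4).
Favorable = C(12,3) · C(5,1) · C(8,0) = 1100; total = C(25,4) = 12650.
P = 1100/12650 = 2/23 ≈ 0.0870.

2/23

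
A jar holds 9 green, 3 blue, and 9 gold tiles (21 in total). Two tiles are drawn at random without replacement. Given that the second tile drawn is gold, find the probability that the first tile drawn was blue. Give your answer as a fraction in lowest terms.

3/20

P(first=blue and the second tile drawn is gold) = (3/21)·(9/20) = 9/140.
P(the second tile drawn is gold) = Σ over first color = 27/140 + 9/140 + 6/35 = 3/7.
By Bayes, P(first=blue | the second tile drawn is gold) = 9/140 / 3/7 = 3/20 ≈ 0.1500.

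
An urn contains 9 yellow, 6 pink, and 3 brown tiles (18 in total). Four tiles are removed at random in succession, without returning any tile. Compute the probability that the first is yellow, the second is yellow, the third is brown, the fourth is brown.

Multiply the conditional probability of each draw in order, without replacement, so each draw removes one from its color and from the total.
P = (9/18) · (8/17) · (3/16) · (2/15) = 1/170 ≈ 0.0059.

1/170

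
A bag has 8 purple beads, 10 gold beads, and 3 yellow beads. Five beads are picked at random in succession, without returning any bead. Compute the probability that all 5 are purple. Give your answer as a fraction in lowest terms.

8/2907

Unordered draws without replacement: count favorable combinations over C(21,5).
Favorable = C(8,5) · C(10,0) · C(3,0) = 56; total = C(21,5) = 20349.
P = 56/20349 = 8/2907 ≈ 0.0028.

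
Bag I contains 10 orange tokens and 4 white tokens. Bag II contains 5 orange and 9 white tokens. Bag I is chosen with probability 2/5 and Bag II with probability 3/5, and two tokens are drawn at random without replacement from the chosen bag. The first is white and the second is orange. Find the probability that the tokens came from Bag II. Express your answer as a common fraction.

P(E | Bag I) = 20/91; P(E | Bag II) = 45/182.
P(E) = 2/5·20/91 + 3/5·45/182 = 43/182.
By Bayes' rule, P(Bag II | E) = 27/182 / 43/182 = 27/43 ≈ 0.6279.

27/43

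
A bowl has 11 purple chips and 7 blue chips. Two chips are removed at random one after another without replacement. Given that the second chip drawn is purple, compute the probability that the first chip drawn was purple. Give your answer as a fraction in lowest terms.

P(first=purple and the second chip drawn is purple) = (11/18)·(10/17) = 55/153.
P(the second chip drawn is purple) = Σ over first color = 55/153 + 77/306 = 11/18.
By Bayes, P(first=purple | the second chip drawn is purple) = 55/153 / 11/18 = 10/17 ≈ 0.5882.

10/17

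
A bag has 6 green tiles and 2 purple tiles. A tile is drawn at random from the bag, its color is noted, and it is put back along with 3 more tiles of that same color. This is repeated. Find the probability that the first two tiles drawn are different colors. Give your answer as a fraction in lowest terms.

Either green then purple, or purple then green; after the first draw the total is 11.
P = (6/8)·(2/11) + (2/8)·(6/11) = 3/11 ≈ 0.2727.

3/11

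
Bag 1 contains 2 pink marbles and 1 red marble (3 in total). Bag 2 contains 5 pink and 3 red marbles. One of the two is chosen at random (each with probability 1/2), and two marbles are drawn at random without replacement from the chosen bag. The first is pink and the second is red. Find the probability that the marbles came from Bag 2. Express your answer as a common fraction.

P(E | Bag 1) = 1/3; P(E | Bag 2) = 15/56.
P(E) = 1/2·1/3 + 1/2·15/56 = 101/336.
By Bayes' rule, P(Bag 2 | E) = 15/112 / 101/336 = 45/101 ≈ 0.4455.

45/101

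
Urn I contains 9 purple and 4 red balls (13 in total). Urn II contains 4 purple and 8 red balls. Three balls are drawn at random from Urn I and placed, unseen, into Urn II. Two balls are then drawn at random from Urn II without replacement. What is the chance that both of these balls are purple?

Condition on how many of the transferred balls are purple (from Urn I: 9 purple of 13; then Urn II has 15 total).
  0 purple: C(9,0)C(4,3)/C(13,3) = 2/143; then P = C(4,2)/C(15,2) = 2/35
  1 purple: C(9,1)C(4,2)/C(13,3) = 27/143; then P = C(5,2)/C(15,2) = 2/21
  2 purple: C(9,2)C(4,1)/C(13,3) = 72/143; then P = C(6,2)/C(15,2) = 1/7
  3 purple: C(9,3)C(4,0)/C(13,3) = 42/143; then P = C(7,2)/C(15,2) = 1/5
P(both purple) = 68/455 ≈ 0.1495.

68/455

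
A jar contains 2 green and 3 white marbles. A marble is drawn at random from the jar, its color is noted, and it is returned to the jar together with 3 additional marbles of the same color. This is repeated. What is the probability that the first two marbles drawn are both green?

1/4

After a green draw the jar holds 5 green out of 8.
P = (2/5)·(5/8) = 1/4 ≈ 0.2500.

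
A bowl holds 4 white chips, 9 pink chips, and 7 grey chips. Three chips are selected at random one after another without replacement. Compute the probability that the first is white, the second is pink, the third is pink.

4/95

Multiply the conditional probability of each draw in order, without replacement, so each draw removes one from its color and from the total.
P = (4/20) · (9/19) · (8/18) = 4/95 ≈ 0.0421.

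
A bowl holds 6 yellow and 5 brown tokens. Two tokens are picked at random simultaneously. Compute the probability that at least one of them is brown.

Use the complement: P(at least one brown) = 1 − P(no brown).
P(none) = C(6,2)/C(11,2) = 15/55.
So P = 1 − 15/55 = 8/11 ≈ 0.7273.

8/11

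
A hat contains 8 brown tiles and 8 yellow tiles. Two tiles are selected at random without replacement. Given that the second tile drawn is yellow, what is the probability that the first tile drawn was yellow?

7/15

P(first=yellow and the second tile drawn is yellow) = (8/16)·(7/15) = 7/30.
P(the second tile drawn is yellow) = Σ over first color = 4/15 + 7/30 = 1/2.
By Bayes, P(first=yellow | the second tile drawn is yellow) = 7/30 / 1/2 = 7/15 ≈ 0.4667.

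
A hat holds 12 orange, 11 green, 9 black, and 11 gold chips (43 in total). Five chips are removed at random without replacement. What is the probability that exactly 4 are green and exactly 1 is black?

Unordered draws without replacement: count favorable combinations over C(43,5).
Favorable = C(12,0) · C(11,4) · C(9,1) · C(11,0) = 2970; total = C(43,5) = 962598.
P = 2970/962598 = 495/160433 ≈ 0.0031.

495/160433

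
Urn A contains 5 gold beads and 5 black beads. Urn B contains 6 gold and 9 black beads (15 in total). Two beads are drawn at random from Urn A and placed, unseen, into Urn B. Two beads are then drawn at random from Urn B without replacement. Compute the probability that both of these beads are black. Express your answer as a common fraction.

Condition on how many of the transferred beads are black (from Urn A: 5 black of 10; then Urn B has 17 total).
  0 black: C(5,0)C(5,2)/C(10,2) = 2/9; then P = C(9,2)/C(17,2) = 9/34
  1 black: C(5,1)C(5,1)/C(10,2) = 5/9; then P = C(10,2)/C(17,2) = 45/136
  2 black: C(5,2)C(5,0)/C(10,2) = 2/9; then P = C(11,2)/C(17,2) = 55/136
P(both black) = 407/1224 ≈ 0.3325.

407/1224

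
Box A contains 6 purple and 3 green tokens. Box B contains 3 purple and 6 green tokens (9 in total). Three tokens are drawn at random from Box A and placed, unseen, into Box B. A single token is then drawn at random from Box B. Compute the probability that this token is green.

Condition on how many of the transferred tokens are green (from Box A: 3 green of 9; then Box B has 12 total).
  0 green: C(3,0)C(6,3)/C(9,3) = 5/21; then P = 6/12
  1 green: C(3,1)C(6,2)/C(9,3) = 15/28; then P = 7/12
  2 green: C(3,2)C(6,1)/C(9,3) = 3/14; then P = 8/12
  3 green: C(3,3)C(6,0)/C(9,3) = 1/84; then P = 9/12
P(green from Box B) = 7/12 ≈ 0.5833.

7/12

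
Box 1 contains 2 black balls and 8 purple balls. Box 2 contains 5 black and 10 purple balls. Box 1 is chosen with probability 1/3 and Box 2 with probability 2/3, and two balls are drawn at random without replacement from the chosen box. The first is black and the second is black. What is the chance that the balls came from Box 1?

P(E | Box 1) = 1/45; P(E | Box 2) = 2/21.
P(E) = 1/3·1/45 + 2/3·2/21 = 67/945.
By Bayes' rule, P(Box 1 | E) = 1/135 / 67/945 = 7/67 ≈ 0.1045.

7/67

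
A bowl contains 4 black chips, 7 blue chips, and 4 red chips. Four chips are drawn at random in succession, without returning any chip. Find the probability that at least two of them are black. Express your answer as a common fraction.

25/91

Sum the hypergeometric tail for j = 2,…,4 black chips.
Favorable = C(4,2)·C(11,2) + C(4,3)·C(11,1) + C(4,4)·C(11,0) = 375; total = C(15,4) = 1365.
P = 375/1365 = 25/91 ≈ 0.2747.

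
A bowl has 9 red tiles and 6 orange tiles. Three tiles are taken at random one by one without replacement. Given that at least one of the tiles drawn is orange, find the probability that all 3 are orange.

P(all 3 orange) = C(6,3)/C(15,3) = 4/91; P(at least one orange) = 1 − C(9,3)/C(15,3) = 53/65.
Since 'all 3 orange' ⊆ 'at least one orange', P(all 3 | at least one) = 4/91 / 53/65 = 20/371 ≈ 0.0539.

20/371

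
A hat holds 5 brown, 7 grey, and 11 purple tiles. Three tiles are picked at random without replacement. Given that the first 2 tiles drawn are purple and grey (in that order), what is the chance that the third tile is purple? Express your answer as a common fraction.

After removing 1 grey, 1 purple, the hat has 10 purple out of 21 remaining.
P(third is purple | given) = 10/21 ≈ 0.4762.

10/21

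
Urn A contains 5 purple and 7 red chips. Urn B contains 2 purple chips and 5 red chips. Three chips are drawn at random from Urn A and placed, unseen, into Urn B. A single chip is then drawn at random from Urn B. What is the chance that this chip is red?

Condition on how many of the transferred chips are red (from Urn A: 7 red of 12; then Urn B has 10 total).
  0 red: C(7,0)C(5,3)/C(12,3) = 1/22; then P = 5/10
  1 red: C(7,1)C(5,2)/C(12,3) = 7/22; then P = 6/10
  2 red: C(7,2)C(5,1)/C(12,3) = 21/44; then P = 7/10
  3 red: C(7,3)C(5,0)/C(12,3) = 7/44; then P = 8/10
P(red from Urn B) = 27/40 ≈ 0.6750.

27/40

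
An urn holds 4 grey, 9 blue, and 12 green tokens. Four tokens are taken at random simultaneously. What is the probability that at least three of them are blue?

Sum the hypergeometric tail for j = 3,…,4 blue tokens.
Favorable = C(9,3)·C(16,1) + C(9,4)·C(16,0) = 1470; total = C(25,4) = 12650.
P = 1470/12650 = 147/1265 ≈ 0.1162.

147/1265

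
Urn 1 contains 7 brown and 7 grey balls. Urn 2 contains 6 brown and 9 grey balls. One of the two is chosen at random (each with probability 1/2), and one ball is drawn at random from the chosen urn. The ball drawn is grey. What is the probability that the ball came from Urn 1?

5/11

P(grey | Urn 1) = 1/2; P(grey | Urn 2) = 3/5.
P(grey) = 1/2·1/2 + 1/2·3/5 = 11/20.
By Bayes' rule, P(Urn 1 | grey) = 1/4 / 11/20 = 5/11 ≈ 0.4545.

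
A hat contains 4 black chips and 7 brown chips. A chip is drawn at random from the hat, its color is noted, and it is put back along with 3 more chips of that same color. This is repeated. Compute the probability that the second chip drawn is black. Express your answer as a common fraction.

Condition on the first draw. If first is black (prob 4/11), second-black has prob (7)/(14); if not (prob 7/11), it has prob 4/(14).
P = (4/11)·(7/14) + (7/11)·(4/14) = 4/11 ≈ 0.3636.

4/11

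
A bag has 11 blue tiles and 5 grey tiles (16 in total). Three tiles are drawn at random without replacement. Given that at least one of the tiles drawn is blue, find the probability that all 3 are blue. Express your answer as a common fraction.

P(all 3 blue) = C(11,3)/C(16,3) = 33/112; P(at least one blue) = 1 − C(5,3)/C(16,3) = 55/56.
Since 'all 3 blue' ⊆ 'at least one blue', P(all 3 | at least one) = 33/112 / 55/56 = 3/10 ≈ 0.3000.

3/10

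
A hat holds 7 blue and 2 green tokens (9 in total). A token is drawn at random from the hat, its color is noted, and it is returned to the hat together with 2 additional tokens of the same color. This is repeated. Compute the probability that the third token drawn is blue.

Sum over the four possibilities for the first two draws (blue/not-blue each), tracking how the blue count and total change by +2 per draw.
P(third is blue) = 7/9 ≈ 0.7778. (In a Pólya urn every draw has the same marginal probability 7/9.)

7/9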